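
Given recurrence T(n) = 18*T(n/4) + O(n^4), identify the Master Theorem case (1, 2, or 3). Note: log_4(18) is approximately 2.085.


Master Theorem parameters: a=18, b=4, c=4
log_b(a) = 2.085
Compare b^c with a: 4^4 = 256 > 18, so c > log_b(a).
Comparing c=4 vs log_b(a)=2.085:
4 > 2.085 => Case 3
Result: T(n) = O(n^4)
Master Theorem case = 3


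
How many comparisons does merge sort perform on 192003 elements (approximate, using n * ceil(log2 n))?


Recursion depth: ceil(log2(192003)) = 18
Each recursion level merges n = 192003 elements
Total = 192003 * 18 = 3456054


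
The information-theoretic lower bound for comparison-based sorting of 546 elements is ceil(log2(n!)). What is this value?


A binary decision tree of height h has at most 2^h leaves and needs at least n! of them, so h >= ceil(log2(n!)).
546! is far too large to multiply out, so use Stirling's series:
  ln(n!) ~ n ln n - n + (1/2) ln(2 pi n) + 1/(12n)  (error below 1/(360 n^3), negligible here)
  ln(546) = 6.3026190
  n ln n = 546 * 6.3026190 = 3441.2300
  (1/2) ln(2 pi * 546) = (1/2) ln(3430.6192) = 4.0702
  1/(12*546) = 0.0002
  ln(546!) ~ 3441.2300 - 546 + 4.0702 + 0.0002 = 2899.3004
Convert to base 2: log2(546!) = 2899.3004 / ln 2 = 2899.3004 / 0.69314718 = 4182.8063
ceil(4182.8063) = 4183


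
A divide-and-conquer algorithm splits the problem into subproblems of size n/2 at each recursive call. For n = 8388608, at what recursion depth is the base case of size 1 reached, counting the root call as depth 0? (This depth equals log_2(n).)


At each depth, the problem size is divided by 2:
  Depth 0: problem size = 8388608
  Depth 1: problem size = 4194304
  Depth 2: problem size = 2097152
  Depth 3: problem size = 1048576
  Depth 4: problem size = 524288
  Depth 5: problem size = 262144
  Depth 6: problem size = 131072
  Depth 7: problem size = 65536
  Depth 8: problem size = 32768
  Depth 9: problem size = 16384
  Depth 10: problem size = 8192
  Depth 11: problem size = 4096
  Depth 12: problem size = 2048
  Depth 13: problem size = 1024
  Depth 14: problem size = 512
  Depth 15: problem size = 256
  Depth 16: problem size = 128
  Depth 17: problem size = 64
  Depth 18: problem size = 32
  Depth 19: problem size = 16
  Depth 20: problem size = 8
  Depth 21: problem size = 4
  Depth 22: problem size = 2
  Depth 23: problem size = 1 (base case)
The base case is reached at depth log_2(8388608) = 23 (the tree has 24 levels counting depth 0, but the depth asked for is 23).
Recursion depth = 23


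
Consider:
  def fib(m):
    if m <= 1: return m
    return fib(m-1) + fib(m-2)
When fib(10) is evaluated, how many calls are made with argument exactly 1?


Let N(m) = number of times fib(m) is called while evaluating fib(10).
N(10) = 1 (the initial call).
N(9) = 1 (only fib(10) calls it).
For 1 <= m <= 8: fib(m) is called by fib(m+1) and fib(m+2), so
  N(m) = N(m+1) + N(m+2).
fib(0) is called only by fib(2), so N(0) = N(2).
Walk down from m=10:
  N(10)=1, N(9)=1, N(8)=2, N(7)=3, N(6)=5, N(5)=8, N(4)=13, N(3)=21, N(2)=34, N(1)=55
N(1) = 55


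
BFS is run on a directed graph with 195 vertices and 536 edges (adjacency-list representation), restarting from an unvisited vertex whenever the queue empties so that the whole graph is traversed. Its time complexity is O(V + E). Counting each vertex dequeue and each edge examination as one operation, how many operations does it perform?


A full BFS traversal dequeues each vertex exactly once and examines each directed edge exactly once.
V = 195 (vertex processing cost)
E = 536 (edge examination cost)
Total operations proportional to V + E = 195 + 536 = 731


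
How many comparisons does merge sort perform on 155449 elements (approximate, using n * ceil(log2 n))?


Recursion depth: ceil(log2(155449)) = 18
Each recursion level merges n = 155449 elements
Total = 155449 * 18 = 2798082


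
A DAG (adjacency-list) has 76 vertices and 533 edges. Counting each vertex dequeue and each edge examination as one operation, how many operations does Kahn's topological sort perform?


V = 76 (vertex processing)
E = 533 (edge processing)
V + E = 76 + 533 = 609


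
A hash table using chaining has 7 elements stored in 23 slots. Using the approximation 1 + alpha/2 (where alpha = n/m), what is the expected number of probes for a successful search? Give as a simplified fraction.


Load factor alpha = n/m = 7/23
Expected probes = 1 + alpha/2 = 1 + 7/(2*23)
= 1 + 7/46
= 46/46 + 7/46
= 53/46


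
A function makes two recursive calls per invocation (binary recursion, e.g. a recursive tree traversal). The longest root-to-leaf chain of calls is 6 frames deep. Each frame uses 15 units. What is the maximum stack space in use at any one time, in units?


Binary recursion: the two calls run one after the other, so only one root-to-leaf chain of frames is on the stack at a time.
Maximum depth (longest chain) = 6 frames
Each frame = 15 units
Max stack space = 6 * 15 = 90


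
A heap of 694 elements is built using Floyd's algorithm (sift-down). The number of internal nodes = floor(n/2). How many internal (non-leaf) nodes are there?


Leaf nodes occupy roughly half the array.
Sift-down is called for each internal node, starting from the last one.
Internal nodes = floor(n/2) = floor(694/2) = 347


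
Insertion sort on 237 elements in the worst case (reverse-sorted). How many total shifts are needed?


In the worst case (reverse-sorted), each element shifts past all previous:
  Element 1: 1 shifts
  Element 2: 2 shifts
  Element 3: 3 shifts
  Element 4: 4 shifts
  Element 5: 5 shifts
  ...
  Element 236: 236 shifts
Total = 1 + 2 + ... + 236
= 237*(237-1)/2 = 27966


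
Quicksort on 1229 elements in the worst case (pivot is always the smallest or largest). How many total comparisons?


In the worst case, each partition step picks the worst pivot:
  Partition 1: 1228 comparisons (n-1 elements to compare)
  Partition 2: 1227 comparisons
  Partition 3: 1226 comparisons
  Partition 4: 1225 comparisons
  Partition 5: 1224 comparisons
  ...
  Last partition: 0 comparisons
Total = (n-1) + (n-2) + ... + 1 + 0 = n*(n-1)/2
= 1229*1228/2 = 754606


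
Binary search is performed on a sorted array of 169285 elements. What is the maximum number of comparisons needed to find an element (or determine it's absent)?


Binary search halves the search space each comparison:
  Step 1: search space = 169285 -> 84642
  Step 2: search space = 84642 -> 42321
  Step 3: search space = 42321 -> 21160
  Step 4: search space = 21160 -> 10580
  Step 5: search space = 10580 -> 5290
  Step 6: search space = 5290 -> 2645
  Step 7: search space = 2645 -> 1322
  Step 8: search space = 1322 -> 661
  Step 9: search space = 661 -> 330
  Step 10: search space = 330 -> 165
  Step 11: search space = 165 -> 82
  Step 12: search space = 82 -> 41
  Step 13: search space = 41 -> 20
  Step 14: search space = 20 -> 10
  Step 15: search space = 10 -> 5
  Step 16: search space = 5 -> 2
  Step 17: search space = 2 -> 1
  Step 18: search space = 1 (final check)
Maximum comparisons = floor(log2(169285)) + 1 = 17 + 1 = 18


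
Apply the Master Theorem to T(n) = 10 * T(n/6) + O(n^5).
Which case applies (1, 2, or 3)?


The Master Theorem: T(n) = a*T(n/b) + O(n^c)
  a = 10, b = 6, c = 5
log_b(a) = log_6(10) ~ 1.285
Compare b^c with a: 6^5 = 7776 > 10, so c > log_b(a).
Since c > log_b(a), Case 3 applies.
T(n) = O(n^5)
Master Theorem case = 3


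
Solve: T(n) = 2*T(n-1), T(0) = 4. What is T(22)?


Unrolling:
T(22) = 2*T(21) = 2^2*T(20) = ... = 2^22*T(0)
= 2^22 * 4
= 4194304 * 4 = 16777216


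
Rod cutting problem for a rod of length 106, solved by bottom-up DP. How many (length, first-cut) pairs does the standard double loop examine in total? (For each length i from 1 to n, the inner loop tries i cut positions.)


For each subproblem length i = 1..106, the inner loop considers i possible first cuts.
Total = 1 + 2 + ... + 106
= 106*(106+1)/2
= 106*107/2 = 5671


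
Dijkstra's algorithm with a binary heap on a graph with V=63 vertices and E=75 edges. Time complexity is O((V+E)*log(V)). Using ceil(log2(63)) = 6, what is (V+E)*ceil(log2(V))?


Dijkstra with a binary heap: each vertex is extracted once, each edge may relax once.
Each heap operation costs O(log V).
V + E = 63 + 75 = 138
ceil(log2(63)) = 6 (since 2^5 = 32 < 63 <= 64 = 2^6)
Total heap work = (V+E) * ceil(log2(V)) = 138 * 6 = 828


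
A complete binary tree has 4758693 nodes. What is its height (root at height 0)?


In a complete binary tree, level k holds nodes 2^k .. 2^(k+1)-1 (1-indexed).
Height = floor(log2(n)) = floor(log2(4758693)) = 22
Check: 2^22 = 4194304 <= 4758693 < 8388608 = 2^23


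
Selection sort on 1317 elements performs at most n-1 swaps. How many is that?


Each of the 1316 passes places one element in its final position.
Pass 1: swap minimum into position 0
Pass 2: swap minimum of remaining into position 1
...
Pass 1316: last two elements, one swap
Maximum swaps = 1317 - 1 = 1316


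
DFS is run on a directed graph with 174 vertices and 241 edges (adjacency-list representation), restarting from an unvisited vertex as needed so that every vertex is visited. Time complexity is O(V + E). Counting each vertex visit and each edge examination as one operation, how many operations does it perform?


A full DFS traversal processes each vertex exactly once (push/pop on stack).
Each directed edge is examined once.
V = 174, E = 241
V + E = 415


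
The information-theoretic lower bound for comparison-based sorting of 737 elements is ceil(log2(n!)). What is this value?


A binary decision tree of height h has at most 2^h leaves and needs at least n! of them, so h >= ceil(log2(n!)).
737! is far too large to multiply out, so use Stirling's series:
  ln(n!) ~ n ln n - n + (1/2) ln(2 pi n) + 1/(12n)  (error below 1/(360 n^3), negligible here)
  ln(737) = 6.6025879
  n ln n = 737 * 6.6025879 = 4866.1073
  (1/2) ln(2 pi * 737) = (1/2) ln(4630.7076) = 4.2202
  1/(12*737) = 0.0001
  ln(737!) ~ 4866.1073 - 737 + 4.2202 + 0.0001 = 4133.3276
Convert to base 2: log2(737!) = 4133.3276 / ln 2 = 4133.3276 / 0.69314718 = 5963.1312
ceil(5963.1312) = 5964


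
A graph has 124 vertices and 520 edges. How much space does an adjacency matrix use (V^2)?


Adjacency matrix: V x V grid of entries
Space = V^2 = 124^2 = 124 * 124 = 15376


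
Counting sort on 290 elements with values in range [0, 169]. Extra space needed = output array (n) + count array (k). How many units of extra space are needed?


Output array size: 290 (to store sorted result)
Count array size: 170 (one slot per possible value, range 0 to 169)
Total extra space = 290 + 170 = 460


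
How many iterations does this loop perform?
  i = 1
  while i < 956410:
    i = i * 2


The loop variable doubles each iteration:
i = 1 -> 2 -> 4 -> 8 -> 16 -> 32 -> 64 -> 128 -> 256 -> 512 -> 1024 -> 2048 -> 4096 -> 8192 -> 16384 -> 32768 -> 65536 -> 131072 -> 262144 -> 524288 -> 1048576 (stop, 1048576 >= 956410)
Number of doublings = ceil(log2(956410)) = 20


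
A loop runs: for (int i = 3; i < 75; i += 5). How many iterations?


Loop starts at i = 3, increments by 5, stops when i >= 75.
Number of iterations = ceil((75 - 3) / 5)
= ceil(72 / 5)
= 15


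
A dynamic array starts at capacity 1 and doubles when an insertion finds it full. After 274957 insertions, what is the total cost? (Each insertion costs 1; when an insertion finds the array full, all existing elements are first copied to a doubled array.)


Insertion cost: 274957 (one per element)
Resizes occur just before inserting elements 2, 3, 5, 9, ...
Elements copied at each resize: 1 + 2 + 4 + 8 + 16 + 32 + 64 + 128 + 256 + 512 + 1024 + 2048 + 4096 + 8192 + 16384 + 32768 + 65536 + 131072 + 262144
Sum of copies = 524287 (geometric series: 2^k - 1)
Total = 274957 + 524287 = 799244


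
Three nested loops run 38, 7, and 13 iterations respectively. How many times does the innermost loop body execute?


Loop 1 (outermost): 38 iterations
Loop 2 (middle): 7 iterations per outer
Loop 3 (innermost): 13 iterations per middle
Total = 38 * 7 * 13 = 3458


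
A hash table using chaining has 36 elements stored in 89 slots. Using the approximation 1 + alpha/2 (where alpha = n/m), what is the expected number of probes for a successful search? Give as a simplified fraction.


Load factor alpha = n/m = 36/89
Expected probes = 1 + alpha/2 = 1 + 36/(2*89)
= 1 + 36/178
= 178/178 + 36/178
= 214/178
Simplify: 107/89


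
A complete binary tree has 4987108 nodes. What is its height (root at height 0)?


In a complete binary tree, level k holds nodes 2^k .. 2^(k+1)-1 (1-indexed).
Height = floor(log2(n)) = floor(log2(4987108)) = 22
Check: 2^22 = 4194304 <= 4987108 < 8388608 = 2^23


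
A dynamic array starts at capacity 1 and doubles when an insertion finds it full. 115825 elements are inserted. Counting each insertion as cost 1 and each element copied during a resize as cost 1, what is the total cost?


n = 115825
Insertion costs: 115825
Resizes copy 1, 2, 4, ... up to the largest power of 2 that is <= n-1 = 115824, i.e. 65536.
Copy costs = 1 + 2 + 4 + 8 + 16 + 32 + 64 + 128 + 256 + 512 + 1024 + 2048 + 4096 + 8192 + 16384 + 32768 + 65536 = 131071
Total = 115825 + 131071 = 246896


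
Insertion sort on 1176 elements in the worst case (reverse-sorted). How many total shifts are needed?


In the worst case (reverse-sorted), each element shifts past all previous:
  Element 1: 1 shifts
  Element 2: 2 shifts
  Element 3: 3 shifts
  Element 4: 4 shifts
  Element 5: 5 shifts
  ...
  Element 1175: 1175 shifts
Total = 1 + 2 + ... + 1175
= 1176*(1176-1)/2 = 690900


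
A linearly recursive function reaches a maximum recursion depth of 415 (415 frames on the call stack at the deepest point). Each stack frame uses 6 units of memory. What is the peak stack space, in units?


Maximum recursion depth = 415 frames
Memory per frame = 6 units
Total stack space = depth * frame_size
= 415 * 6 = 2490


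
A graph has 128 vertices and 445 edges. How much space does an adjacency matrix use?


Adjacency matrix: V x V grid of entries
Space = V^2 = 128^2 = 128 * 128 = 16384


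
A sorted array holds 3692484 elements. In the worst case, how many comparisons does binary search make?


Halving sequence: 3692484 -> 1846242 -> 923121 -> 461560 -> 230780 -> 115390 -> 57695 -> 28847 -> 14423 -> 7211 -> 3605 -> 1802 -> 901 -> 450 -> 225 -> 112 -> 56 -> 28 -> 14 -> 7 -> 3 -> 1
Number of halvings = 21
Max comparisons = 21 + 1 = 22


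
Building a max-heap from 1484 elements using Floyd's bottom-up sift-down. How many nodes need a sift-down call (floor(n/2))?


In a heap of 1484 elements (0-indexed array):
  Last element index: 1483
  Parent of last element: floor((1483 - 1) / 2) = 741
  Internal nodes: indices 0 to 741
  Count = floor(1484/2) = 742


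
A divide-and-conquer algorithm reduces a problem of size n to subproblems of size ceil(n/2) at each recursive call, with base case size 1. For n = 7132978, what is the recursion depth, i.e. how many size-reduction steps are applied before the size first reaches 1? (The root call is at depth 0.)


Each step divides the size by 2 (rounding up); after k steps the size is ceil(n/2^k), which equals 1 exactly when 2^k >= n.
So the depth is the smallest k with 2^k >= 7132978, i.e. ceil(log_2(7132978)).
2^22 = 4194304 < 7132978 <= 8388608 = 2^23
Recursion depth = 23


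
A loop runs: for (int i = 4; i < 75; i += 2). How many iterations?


Loop starts at i = 4, increments by 2, stops when i >= 75.
Number of iterations = ceil((75 - 4) / 2)
= ceil(71 / 2)
= 36


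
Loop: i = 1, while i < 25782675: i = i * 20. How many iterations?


i multiplies by 20 each step:
i = 1 -> 20 -> 400 -> 8000 -> 160000 -> 3200000 -> 64000000 (stop)
Iterations = ceil(log_20(25782675)) = 6


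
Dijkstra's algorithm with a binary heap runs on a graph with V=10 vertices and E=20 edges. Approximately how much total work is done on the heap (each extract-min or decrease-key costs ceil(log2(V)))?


Dijkstra with a binary heap: each vertex is extracted once, each edge may relax once.
Each heap operation costs O(log V).
V + E = 10 + 20 = 30
ceil(log2(10)) = 4 (since 2^3 = 8 < 10 <= 16 = 2^4)
Total heap work = (V+E) * ceil(log2(V)) = 30 * 4 = 120


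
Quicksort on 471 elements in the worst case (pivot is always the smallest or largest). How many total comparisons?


In the worst case, each partition step picks the worst pivot:
  Partition 1: 470 comparisons (n-1 elements to compare)
  Partition 2: 469 comparisons
  Partition 3: 468 comparisons
  Partition 4: 467 comparisons
  Partition 5: 466 comparisons
  ...
  Last partition: 0 comparisons
Total = (n-1) + (n-2) + ... + 1 + 0 = n*(n-1)/2
= 471*470/2 = 110685


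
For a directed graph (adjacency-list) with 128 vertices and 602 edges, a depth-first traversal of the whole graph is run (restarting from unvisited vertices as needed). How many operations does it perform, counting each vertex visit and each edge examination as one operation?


A full DFS traversal visits each vertex once and examines each edge once.
V = 128
E = 602
Sum = 128 + 602 = 730


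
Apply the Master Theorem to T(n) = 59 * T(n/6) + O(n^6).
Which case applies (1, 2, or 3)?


The Master Theorem: T(n) = a*T(n/b) + O(n^c)
  a = 59, b = 6, c = 6
log_b(a) = log_6(59) ~ 2.276
Compare b^c with a: 6^6 = 46656 > 59, so c > log_b(a).
Since c > log_b(a), Case 3 applies.
T(n) = O(n^6)
Master Theorem case = 3


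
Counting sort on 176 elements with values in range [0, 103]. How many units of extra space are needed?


Output array size: 176 (to store sorted result)
Count array size: 104 (one slot per possible value, range 0 to 103)
Total extra space = 176 + 104 = 280


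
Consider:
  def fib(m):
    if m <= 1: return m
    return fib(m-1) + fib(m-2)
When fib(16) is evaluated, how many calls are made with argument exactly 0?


Let N(m) = number of times fib(m) is called while evaluating fib(16).
N(16) = 1 (the initial call).
N(15) = 1 (only fib(16) calls it).
For 1 <= m <= 14: fib(m) is called by fib(m+1) and fib(m+2), so
  N(m) = N(m+1) + N(m+2).
fib(0) is called only by fib(2), so N(0) = N(2).
Walk down from m=16:
  N(16)=1, N(15)=1, N(14)=2, N(13)=3, N(12)=5, N(11)=8, N(10)=13, N(9)=21, N(8)=34, N(7)=55, N(6)=89, N(5)=144, N(4)=233, N(3)=377, N(2)=610, N(1)=987, N(0)=N(2)=610
N(0) = 610


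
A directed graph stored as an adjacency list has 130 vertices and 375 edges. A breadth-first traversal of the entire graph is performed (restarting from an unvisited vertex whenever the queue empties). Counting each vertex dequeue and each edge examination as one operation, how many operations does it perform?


A full BFS traversal dequeues each vertex once and examines each edge once.
Vertex visits: 130
Edge visits: 375
V + E = 130 + 375 = 505


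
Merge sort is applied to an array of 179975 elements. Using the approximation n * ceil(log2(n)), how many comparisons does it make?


Merge sort divides the array into halves recursively.
Number of levels = ceil(log2(179975)) = 18
At each level, approximately n = 179975 comparisons are needed for merging.
Total comparisons ~ n * ceil(log2(n)) = 179975 * 18 = 3239550


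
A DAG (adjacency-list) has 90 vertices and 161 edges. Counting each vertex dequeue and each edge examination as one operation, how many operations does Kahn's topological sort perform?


V = 90 (vertex processing)
E = 161 (edge processing)
V + E = 90 + 161 = 251


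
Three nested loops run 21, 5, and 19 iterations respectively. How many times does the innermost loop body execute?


Loop 1 (outermost): 21 iterations
Loop 2 (middle): 5 iterations per outer
Loop 3 (innermost): 19 iterations per middle
Total = 21 * 5 * 19 = 1995


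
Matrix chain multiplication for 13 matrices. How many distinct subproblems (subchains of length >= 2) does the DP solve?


Subproblems are indexed by (i, j) where i < j.
Number of such pairs = n*(n-1)/2
= 13 * 12 / 2
= 78


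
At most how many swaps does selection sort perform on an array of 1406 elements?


Each of the 1405 passes places one element in its final position.
Pass 1: swap minimum into position 0
Pass 2: swap minimum of remaining into position 1
...
Pass 1405: last two elements, one swap
Maximum swaps = 1406 - 1 = 1405


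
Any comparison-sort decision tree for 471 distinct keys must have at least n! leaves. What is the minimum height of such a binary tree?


A binary decision tree of height h has at most 2^h leaves and needs at least n! of them, so h >= ceil(log2(n!)).
471! is far too large to multiply out, so use Stirling's series:
  ln(n!) ~ n ln n - n + (1/2) ln(2 pi n) + 1/(12n)  (error below 1/(360 n^3), negligible here)
  ln(471) = 6.1548581
  n ln n = 471 * 6.1548581 = 2898.9382
  (1/2) ln(2 pi * 471) = (1/2) ln(2959.3803) = 3.9964
  1/(12*471) = 0.0002
  ln(471!) ~ 2898.9382 - 471 + 3.9964 + 0.0002 = 2431.9348
Convert to base 2: log2(471!) = 2431.9348 / ln 2 = 2431.9348 / 0.69314718 = 3508.5403
ceil(3508.5403) = 3509


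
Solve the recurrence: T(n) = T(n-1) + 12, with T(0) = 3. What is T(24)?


Unrolling the recurrence:
T(24) = T(23) + 12
       = T(22) + 12 + 12
       = T(21) + 12*3
       ...
       = T(0) + 12*24
       = 3 + 288 = 291


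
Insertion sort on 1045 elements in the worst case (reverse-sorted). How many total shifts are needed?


In the worst case (reverse-sorted), each element shifts past all previous:
  Element 1: 1 shifts
  Element 2: 2 shifts
  Element 3: 3 shifts
  Element 4: 4 shifts
  Element 5: 5 shifts
  ...
  Element 1044: 1044 shifts
Total = 1 + 2 + ... + 1044
= 1045*(1045-1)/2 = 545490


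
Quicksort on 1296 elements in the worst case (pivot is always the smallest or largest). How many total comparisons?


In the worst case, each partition step picks the worst pivot:
  Partition 1: 1295 comparisons (n-1 elements to compare)
  Partition 2: 1294 comparisons
  Partition 3: 1293 comparisons
  Partition 4: 1292 comparisons
  Partition 5: 1291 comparisons
  ...
  Last partition: 0 comparisons
Total = (n-1) + (n-2) + ... + 1 + 0 = n*(n-1)/2
= 1296*1295/2 = 839160


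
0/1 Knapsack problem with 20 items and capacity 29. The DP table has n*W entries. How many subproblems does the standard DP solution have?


The DP table is indexed by (item, capacity).
Rows: 20 items
Columns: 29 capacity values (1 to W)
Total subproblems = 20 * 29 = 580


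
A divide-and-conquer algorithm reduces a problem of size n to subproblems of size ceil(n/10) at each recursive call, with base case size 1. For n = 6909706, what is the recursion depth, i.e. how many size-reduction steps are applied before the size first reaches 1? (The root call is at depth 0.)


Each step divides the size by 10 (rounding up); after k steps the size is ceil(n/10^k), which equals 1 exactly when 10^k >= n.
So the depth is the smallest k with 10^k >= 6909706, i.e. ceil(log_10(6909706)).
10^6 = 1000000 < 6909706 <= 10000000 = 10^7
Recursion depth = 7


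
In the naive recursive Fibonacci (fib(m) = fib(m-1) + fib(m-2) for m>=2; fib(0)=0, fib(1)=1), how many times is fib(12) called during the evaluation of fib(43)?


Let N(m) = number of times fib(m) is called while evaluating fib(43).
N(43) = 1 (the initial call).
N(42) = 1 (only fib(43) calls it).
For 1 <= m <= 41: fib(m) is called by fib(m+1) and fib(m+2), so
  N(m) = N(m+1) + N(m+2).
fib(0) is called only by fib(2), so N(0) = N(2).
Walk down from m=43:
  N(43)=1, N(42)=1, N(41)=2, N(40)=3, N(39)=5, N(38)=8, N(37)=13, N(36)=21, N(35)=34, N(34)=55, N(33)=89, N(32)=144, N(31)=233, N(30)=377, N(29)=610, N(28)=987, N(27)=1597, N(26)=2584, N(25)=4181, N(24)=6765, N(23)=10946, N(22)=17711, N(21)=28657, N(20)=46368, N(19)=75025, N(18)=121393, N(17)=196418, N(16)=317811, N(15)=514229, N(14)=832040, N(13)=1346269, N(12)=2178309
N(12) = 2178309


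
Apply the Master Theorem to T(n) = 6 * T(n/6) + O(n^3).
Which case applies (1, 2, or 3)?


The Master Theorem: T(n) = a*T(n/b) + O(n^c)
  a = 6, b = 6, c = 3
log_b(a) = log_6(6) = 1
Compare b^c with a: 6^3 = 216 > 6, so c > log_b(a).
Since c > log_b(a), Case 3 applies.
T(n) = O(n^3)
Master Theorem case = 3


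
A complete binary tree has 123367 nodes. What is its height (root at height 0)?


In a complete binary tree, level k holds nodes 2^k .. 2^(k+1)-1 (1-indexed).
Height = floor(log2(n)) = floor(log2(123367)) = 16
Check: 2^16 = 65536 <= 123367 < 131072 = 2^17


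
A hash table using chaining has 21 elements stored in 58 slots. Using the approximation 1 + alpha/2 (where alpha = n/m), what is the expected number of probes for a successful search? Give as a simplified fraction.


Load factor alpha = n/m = 21/58
Expected probes = 1 + alpha/2 = 1 + 21/(2*58)
= 1 + 21/116
= 116/116 + 21/116
= 137/116


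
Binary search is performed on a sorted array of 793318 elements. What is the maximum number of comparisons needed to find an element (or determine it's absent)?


Binary search halves the search space each comparison:
  Step 1: search space = 793318 -> 396659
  Step 2: search space = 396659 -> 198329
  Step 3: search space = 198329 -> 99164
  Step 4: search space = 99164 -> 49582
  Step 5: search space = 49582 -> 24791
  Step 6: search space = 24791 -> 12395
  Step 7: search space = 12395 -> 6197
  Step 8: search space = 6197 -> 3098
  Step 9: search space = 3098 -> 1549
  Step 10: search space = 1549 -> 774
  Step 11: search space = 774 -> 387
  Step 12: search space = 387 -> 193
  Step 13: search space = 193 -> 96
  Step 14: search space = 96 -> 48
  Step 15: search space = 48 -> 24
  Step 16: search space = 24 -> 12
  Step 17: search space = 12 -> 6
  Step 18: search space = 6 -> 3
  Step 19: search space = 3 -> 1
  Step 20: search space = 1 (final check)
Maximum comparisons = floor(log2(793318)) + 1 = 19 + 1 = 20


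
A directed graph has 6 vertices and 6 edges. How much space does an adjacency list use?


Adjacency list: one list head per vertex + one entry per edge
Vertex heads: 6
Edge entries: 6
Total = 6 + 6 = 12


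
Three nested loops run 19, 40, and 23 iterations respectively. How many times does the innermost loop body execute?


Loop 1 (outermost): 19 iterations
Loop 2 (middle): 40 iterations per outer
Loop 3 (innermost): 23 iterations per middle
Total = 19 * 40 * 23 = 17480


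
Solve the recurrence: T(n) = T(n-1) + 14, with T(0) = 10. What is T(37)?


Unrolling the recurrence:
T(37) = T(36) + 14
       = T(35) + 14 + 14
       = T(34) + 14*3
       ...
       = T(0) + 14*37
       = 10 + 518 = 528


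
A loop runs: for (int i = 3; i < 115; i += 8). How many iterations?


Loop starts at i = 3, increments by 8, stops when i >= 115.
Number of iterations = ceil((115 - 3) / 8)
= ceil(112 / 8)
= 14


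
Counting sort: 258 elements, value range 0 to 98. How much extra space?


n = 258 (output array)
k = 99 (count array for 99 distinct values)
Extra space = 258 + 99 = 357


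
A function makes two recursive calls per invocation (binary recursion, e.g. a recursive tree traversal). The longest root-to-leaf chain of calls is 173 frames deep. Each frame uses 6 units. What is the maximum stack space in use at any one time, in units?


Binary recursion: the two calls run one after the other, so only one root-to-leaf chain of frames is on the stack at a time.
Maximum depth (longest chain) = 173 frames
Each frame = 6 units
Max stack space = 173 * 6 = 1038


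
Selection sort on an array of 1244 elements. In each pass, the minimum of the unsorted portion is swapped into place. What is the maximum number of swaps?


Selection sort performs one swap per pass:
  Pass 1: find min in positions 0 to 1243, swap with position 0
  Pass 2: find min in positions 1 to 1243, swap with position 1
  Pass 3: find min in positions 2 to 1243, swap with position 2
  Pass 4: find min in positions 3 to 1243, swap with position 3
  Pass 5: find min in positions 4 to 1243, swap with position 4
  ... (1238 more passes)
Total passes (and swaps) = n - 1 = 1244 - 1 = 1243


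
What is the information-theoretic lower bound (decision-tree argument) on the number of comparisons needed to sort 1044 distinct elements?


A binary decision tree of height h has at most 2^h leaves and needs at least n! of them, so h >= ceil(log2(n!)).
1044! is far too large to multiply out, so use Stirling's series:
  ln(n!) ~ n ln n - n + (1/2) ln(2 pi n) + 1/(12n)  (error below 1/(360 n^3), negligible here)
  ln(1044) = 6.9508148
  n ln n = 1044 * 6.9508148 = 7256.6507
  (1/2) ln(2 pi * 1044) = (1/2) ln(6559.6455) = 4.3943
  1/(12*1044) = 0.0001
  ln(1044!) ~ 7256.6507 - 1044 + 4.3943 + 0.0001 = 6217.0451
Convert to base 2: log2(1044!) = 6217.0451 / ln 2 = 6217.0451 / 0.69314718 = 8969.3001
ceil(8969.3001) = 8970


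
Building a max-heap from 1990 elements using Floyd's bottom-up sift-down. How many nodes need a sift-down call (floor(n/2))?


In a heap of 1990 elements (0-indexed array):
  Last element index: 1989
  Parent of last element: floor((1989 - 1) / 2) = 994
  Internal nodes: indices 0 to 994
  Count = floor(1990/2) = 995


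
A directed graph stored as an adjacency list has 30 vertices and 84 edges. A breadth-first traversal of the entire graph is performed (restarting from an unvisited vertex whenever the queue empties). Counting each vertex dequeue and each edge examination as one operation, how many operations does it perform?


A full BFS traversal dequeues each vertex once and examines each edge once.
Vertex visits: 30
Edge visits: 84
V + E = 30 + 84 = 114


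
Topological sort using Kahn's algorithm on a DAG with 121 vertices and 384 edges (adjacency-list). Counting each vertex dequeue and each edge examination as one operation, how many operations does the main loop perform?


Kahn's algorithm:
  1. Compute in-degrees: O(V + E)
  2. Process queue: each vertex dequeued once (O(V))
     each edge examined once (O(E))
Total = V + E = 121 + 384 = 505


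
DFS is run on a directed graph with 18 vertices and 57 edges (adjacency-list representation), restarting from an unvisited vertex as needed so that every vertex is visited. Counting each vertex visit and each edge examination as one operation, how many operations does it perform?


A full DFS traversal processes each vertex exactly once (push/pop on stack).
Each directed edge is examined once.
V = 18, E = 57
V + E = 75


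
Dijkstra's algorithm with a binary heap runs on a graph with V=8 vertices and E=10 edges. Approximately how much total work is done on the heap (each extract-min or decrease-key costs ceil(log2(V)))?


Dijkstra with a binary heap: each vertex is extracted once, each edge may relax once.
Each heap operation costs O(log V).
V + E = 8 + 10 = 18
ceil(log2(8)) = 3 (since 2^2 = 4 < 8 <= 8 = 2^3)
Total heap work = (V+E) * ceil(log2(V)) = 18 * 3 = 54


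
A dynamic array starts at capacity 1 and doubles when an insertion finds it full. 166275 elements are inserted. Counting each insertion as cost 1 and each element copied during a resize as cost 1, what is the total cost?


n = 166275
Insertion costs: 166275
Resizes copy 1, 2, 4, ... up to the largest power of 2 that is <= n-1 = 166274, i.e. 131072.
Copy costs = 1 + 2 + 4 + 8 + 16 + 32 + 64 + 128 + 256 + 512 + 1024 + 2048 + 4096 + 8192 + 16384 + 32768 + 65536 + 131072 = 262143
Total = 166275 + 262143 = 428418


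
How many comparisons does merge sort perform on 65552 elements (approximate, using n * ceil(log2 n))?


Recursion depth: ceil(log2(65552)) = 17
Each recursion level merges n = 65552 elements
Total = 65552 * 17 = 1114384


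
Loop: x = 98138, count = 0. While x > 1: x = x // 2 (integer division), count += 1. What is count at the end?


The variable x halves each step:
x = 98138 -> 49069 -> 24534 -> 12267 -> 6133 -> 3066 -> 1533 -> 766 -> 383 -> 191 -> 95 -> 47 -> 23 -> 11 -> 5 -> 2 -> 1
Number of halvings = floor(log2(98138)) = 16


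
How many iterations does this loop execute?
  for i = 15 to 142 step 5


The loop variable i takes values starting at 15 and increments by 5 each iteration.
Sequence: i = 15, 20, 25, 30, 35, 40, 45, 50, 55, ...
The upper bound 142 is inclusive, so the count is floor((last - first) / step) + 1:
floor((142 - 15) / 5) + 1 = floor(127/5) + 1 = 25 + 1 = 26


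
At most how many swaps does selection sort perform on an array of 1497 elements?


Each of the 1496 passes places one element in its final position.
Pass 1: swap minimum into position 0
Pass 2: swap minimum of remaining into position 1
...
Pass 1496: last two elements, one swap
Maximum swaps = 1497 - 1 = 1496


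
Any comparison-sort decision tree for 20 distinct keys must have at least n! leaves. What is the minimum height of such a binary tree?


A binary decision tree of height h has at most 2^h leaves and needs at least n! of them, so h >= ceil(log2(n!)).
Compute 20! as a running product:
  x2 = 2, x3 = 6, x4 = 24, x5 = 120
  x6 = 720, x7 = 5040, x8 = 40320, x9 = 362880
  x10 = 3628800, x11 = 39916800, x12 = 479001600, x13 = 6227020800
  x14 = 87178291200, x15 = 1307674368000, x16 = 20922789888000, x17 = 355687428096000
  x18 = 6402373705728000, x19 = 121645100408832000, x20 = 2432902008176640000
20! = 2432902008176640000
Bracket between powers of 2:
  2^61 = 2305843009213693952 < 2432902008176640000 <= 4611686018427387904 = 2^62
So ceil(log2(20!)) = 62


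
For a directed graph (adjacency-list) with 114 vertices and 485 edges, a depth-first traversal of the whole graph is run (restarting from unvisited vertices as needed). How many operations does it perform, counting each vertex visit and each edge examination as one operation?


A full DFS traversal visits each vertex once and examines each edge once.
V = 114
E = 485
Sum = 114 + 485 = 599


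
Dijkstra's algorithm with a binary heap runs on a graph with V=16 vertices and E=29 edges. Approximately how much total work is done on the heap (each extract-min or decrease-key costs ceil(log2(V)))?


Dijkstra with a binary heap: each vertex is extracted once, each edge may relax once.
Each heap operation costs O(log V).
V + E = 16 + 29 = 45
ceil(log2(16)) = 4 (since 2^3 = 8 < 16 <= 16 = 2^4)
Total heap work = (V+E) * ceil(log2(V)) = 45 * 4 = 180


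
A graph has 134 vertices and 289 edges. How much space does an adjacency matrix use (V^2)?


Adjacency matrix: V x V grid of entries
Space = V^2 = 134^2 = 134 * 134 = 17956


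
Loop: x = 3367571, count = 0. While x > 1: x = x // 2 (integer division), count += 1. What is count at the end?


The variable x halves each step:
x = 3367571 -> 1683785 -> 841892 -> 420946 -> 210473 -> 105236 -> 52618 -> 26309 -> 13154 -> 6577 -> 3288 -> 1644 -> 822 -> 411 -> 205 -> 102 -> 51 -> 25 -> 12 -> 6 -> 3 -> 1
Number of halvings = floor(log2(3367571)) = 21


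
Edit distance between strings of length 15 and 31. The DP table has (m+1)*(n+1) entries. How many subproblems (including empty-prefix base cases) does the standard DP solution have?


The table includes base cases (empty prefixes).
Rows: (m+1) = 16
Columns: (n+1) = 32
Total = 16 * 32 = 512


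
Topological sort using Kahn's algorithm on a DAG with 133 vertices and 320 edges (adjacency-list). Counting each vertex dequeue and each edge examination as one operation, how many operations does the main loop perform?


Kahn's algorithm:
  1. Compute in-degrees: O(V + E)
  2. Process queue: each vertex dequeued once (O(V))
     each edge examined once (O(E))
Total = V + E = 133 + 320 = 453


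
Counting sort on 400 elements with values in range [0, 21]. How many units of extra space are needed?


Output array size: 400 (to store sorted result)
Count array size: 22 (one slot per possible value, range 0 to 21)
Total extra space = 400 + 22 = 422


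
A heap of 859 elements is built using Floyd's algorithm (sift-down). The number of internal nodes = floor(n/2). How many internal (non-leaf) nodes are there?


Leaf nodes occupy roughly half the array.
Sift-down is called for each internal node, starting from the last one.
Internal nodes = floor(n/2) = floor(859/2) = 429


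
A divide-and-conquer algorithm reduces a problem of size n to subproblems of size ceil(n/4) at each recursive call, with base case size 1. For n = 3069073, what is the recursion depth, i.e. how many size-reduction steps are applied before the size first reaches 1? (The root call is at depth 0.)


Each step divides the size by 4 (rounding up); after k steps the size is ceil(n/4^k), which equals 1 exactly when 4^k >= n.
So the depth is the smallest k with 4^k >= 3069073, i.e. ceil(log_4(3069073)).
4^10 = 1048576 < 3069073 <= 4194304 = 4^11
Recursion depth = 11


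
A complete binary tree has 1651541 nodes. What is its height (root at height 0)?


In a complete binary tree, level k holds nodes 2^k .. 2^(k+1)-1 (1-indexed).
Height = floor(log2(n)) = floor(log2(1651541)) = 20
Check: 2^20 = 1048576 <= 1651541 < 2097152 = 2^21


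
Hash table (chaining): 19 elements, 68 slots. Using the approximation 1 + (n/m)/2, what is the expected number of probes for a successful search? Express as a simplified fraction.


Computing expected probes:
alpha = 19/68
= 1 + alpha/2
= 1 + 19/(2*68)
= (2*68 + 19) / (2*68)
= 155/136


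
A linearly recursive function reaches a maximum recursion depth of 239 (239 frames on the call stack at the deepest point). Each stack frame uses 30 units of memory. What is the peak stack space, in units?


Maximum recursion depth = 239 frames
Memory per frame = 30 units
Total stack space = depth * frame_size
= 239 * 30 = 7170


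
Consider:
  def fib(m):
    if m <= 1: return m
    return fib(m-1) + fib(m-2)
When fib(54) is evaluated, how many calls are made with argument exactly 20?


Let N(m) = number of times fib(m) is called while evaluating fib(54).
N(54) = 1 (the initial call).
N(53) = 1 (only fib(54) calls it).
For 1 <= m <= 52: fib(m) is called by fib(m+1) and fib(m+2), so
  N(m) = N(m+1) + N(m+2).
fib(0) is called only by fib(2), so N(0) = N(2).
Walk down from m=54:
  N(54)=1, N(53)=1, N(52)=2, N(51)=3, N(50)=5, N(49)=8, N(48)=13, N(47)=21, N(46)=34, N(45)=55, N(44)=89, N(43)=144, N(42)=233, N(41)=377, N(40)=610, N(39)=987, N(38)=1597, N(37)=2584, N(36)=4181, N(35)=6765, N(34)=10946, N(33)=17711, N(32)=28657, N(31)=46368, N(30)=75025, N(29)=121393, N(28)=196418, N(27)=317811, N(26)=514229, N(25)=832040, N(24)=1346269, N(23)=2178309, N(22)=3524578, N(21)=5702887, N(20)=9227465
N(20) = 9227465


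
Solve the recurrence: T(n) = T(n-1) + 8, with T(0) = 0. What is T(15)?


Unrolling the recurrence:
T(15) = T(14) + 8
       = T(13) + 8 + 8
       = T(12) + 8*3
       ...
       = T(0) + 8*15
       = 0 + 120 = 120


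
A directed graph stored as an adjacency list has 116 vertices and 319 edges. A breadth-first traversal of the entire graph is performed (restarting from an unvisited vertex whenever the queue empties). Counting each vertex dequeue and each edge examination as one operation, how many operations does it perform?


A full BFS traversal dequeues each vertex once and examines each edge once.
Vertex visits: 116
Edge visits: 319
V + E = 116 + 319 = 435


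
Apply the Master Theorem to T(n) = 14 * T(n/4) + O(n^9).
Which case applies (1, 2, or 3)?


The Master Theorem: T(n) = a*T(n/b) + O(n^c)
  a = 14, b = 4, c = 9
log_b(a) = log_4(14) ~ 1.904
Compare b^c with a: 4^9 = 262144 > 14, so c > log_b(a).
Since c > log_b(a), Case 3 applies.
T(n) = O(n^9)
Master Theorem case = 3


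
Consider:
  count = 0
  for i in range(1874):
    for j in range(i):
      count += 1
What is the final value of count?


For each i, the inner loop runs i times:
  i=0: inner runs 0 times
  i=1: inner runs 1 time
  i=2: inner runs 2 times
  i=3: inner runs 3 times
  i=4: inner runs 4 times
  i=5: inner runs 5 times
  i=6: inner runs 6 times
  i=7: inner runs 7 times
  ...
Total = 0 + 1 + 2 + ... + 1873 = 1874*(1874-1)/2 = 1755001


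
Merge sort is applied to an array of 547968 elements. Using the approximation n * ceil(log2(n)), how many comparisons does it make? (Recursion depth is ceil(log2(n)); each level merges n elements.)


Merge sort divides the array into halves recursively.
Number of levels = ceil(log2(547968)) = 20
At each level, approximately n = 547968 comparisons are needed for merging.
Total comparisons ~ n * ceil(log2(n)) = 547968 * 20 = 10959360
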